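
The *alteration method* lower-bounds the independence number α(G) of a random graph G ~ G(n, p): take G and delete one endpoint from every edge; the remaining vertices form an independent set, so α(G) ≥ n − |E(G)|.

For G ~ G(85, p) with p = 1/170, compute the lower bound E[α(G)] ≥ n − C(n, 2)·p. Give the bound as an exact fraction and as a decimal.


E[|E(G)|] = C(85, 2)·p = 3570 · (1/170) = 21.
E[α(G)] ≥ n − E[|E(G)|] = 85 − 21 = 64.
Numerically: ≈ 64.000000.
(This is only a lower bound; the true E[α(G)] may be larger.)

E[α(G)] ≥ 64 ≈ 64.000000.


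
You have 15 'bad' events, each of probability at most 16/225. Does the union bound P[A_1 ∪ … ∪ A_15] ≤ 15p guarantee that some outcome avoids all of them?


Union bound: P[∪_{i=1}^{15} A_i] ≤ Σ_i P[A_i] ≤ 15·p = 15·(16/225) = 16/15.
Numerically: 16/15 ≈ 1.067.
Is 16/15 < 1? NO.
Since the bound 16/15 is ≥ 1, the union bound is uninformative here; it does NOT by itself certify existence.

15·p = 16/15 ≈ 1.067; existence NOT certified by the union bound.


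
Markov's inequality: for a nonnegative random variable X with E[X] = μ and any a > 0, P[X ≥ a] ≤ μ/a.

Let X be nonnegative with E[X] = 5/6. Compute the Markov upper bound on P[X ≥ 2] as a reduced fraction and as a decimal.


μ = E[X] = 5/6, a = 2.
Markov: P[X ≥ 2] ≤ μ/a = (5/6)/2 = 5/12.
Numerically: ≈ 0.416667.
(Since a = 2 > μ = 0.833333, the bound 5/12 is < 1 and informative.)

P[X ≥ 2] ≤ 5/12 ≈ 0.416667.


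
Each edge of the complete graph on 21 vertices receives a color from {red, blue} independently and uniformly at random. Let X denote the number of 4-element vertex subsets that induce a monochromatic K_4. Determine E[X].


Let X = Σ_S X_S over the C(21, 4) = 5985 subsets S of size 4, where X_S = 1 if the K_4 on S is monochromatic.
For a fixed S, the K_4 on S has C(4, 2) = 6 edges. P[all 6 edges red] = (1/2)^6, and likewise for blue, so P[monochromatic] = 2·(1/2)^6 = 2^{1 − 6} = 1/32.
By linearity of expectation: E[X] = C(21, 4) · 2^{1 − 6} = 5985 · 1/32 = 5985/32.
Numerically: E[X] ≈ 187.03125.

E[X] = C(21,4)·2^(1−C(4,2)) = 5985/32 ≈ 187.03125.


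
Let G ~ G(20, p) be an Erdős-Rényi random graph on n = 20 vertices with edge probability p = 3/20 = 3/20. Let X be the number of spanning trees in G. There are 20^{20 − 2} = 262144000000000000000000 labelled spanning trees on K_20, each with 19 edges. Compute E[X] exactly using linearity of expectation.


K_20 has 20^{20 − 2} = 262144000000000000000000 labelled spanning trees.
For each such spanning tree H, let X_H = 1 if all 19 edges of H are present in G. Then P[X_H = 1] = p^{19} = (3/20)^{19} = 1162261467/5242880000000000000000000.
By linearity of expectation: E[X] = Σ_H E[X_H] = 262144000000000000000000 · p^{19} = 262144000000000000000000 · 1162261467/5242880000000000000000000 = 1162261467/20.
Numerically: E[X] ≈ 5.81e+07.

E[X] = 262144000000000000000000 · (3/20)^{19} = 1162261467/20 ≈ 5.81e+07.


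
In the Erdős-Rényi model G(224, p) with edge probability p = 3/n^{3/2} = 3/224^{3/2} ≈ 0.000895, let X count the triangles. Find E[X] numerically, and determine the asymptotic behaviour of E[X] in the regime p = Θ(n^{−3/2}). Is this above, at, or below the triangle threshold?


Number of potential triangles: C(224, 3) = 1848224.
Each occurs with probability p³ ≈ (0.000895)³ ≈ 7.16552e-10.
By linearity: E[X] = C(224, 3)·p³ ≈ 1848224 · 7.16552e-10 ≈ 0.001.
Since α = 3/2 > 1, p = c/n^{3/2} = o(1/n) is below the triangle threshold p ~ 1/n. Asymptotically E[X] ~ (c³/6)·n^{3(1−α)} = (3³/6)·n^{-1.5} → 0, so by Markov's inequality G has no triangles w.h.p.

E[X] ≈ 0.001; in regime p = Θ(1/n^{3/2}) E[X] tends to 0 (below the triangle threshold p ~ 1/n).


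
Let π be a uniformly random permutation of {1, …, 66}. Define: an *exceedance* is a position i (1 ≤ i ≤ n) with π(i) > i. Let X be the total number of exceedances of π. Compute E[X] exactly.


Write X = Σ_{i=1}^{66} X_i, where X_i = 1_{π(i) > i}.
For each fixed i, π(i) is uniform over {1, …, 66} (marginal of a uniform permutation), so P[π(i) > i] = (n − i)/n. Summing: Σ_{i=1}^{66} (n − i)/n = (0 + 1 + … + 65)/66 = 66(66 − 1)/(2·66) = (66 − 1)/2.
Hence E[X] = Σ_{i=1}^{66} (66 − i)/66 = 65/2 ≈ 32.50000.

E[X] = 65/2 = 32.50000.


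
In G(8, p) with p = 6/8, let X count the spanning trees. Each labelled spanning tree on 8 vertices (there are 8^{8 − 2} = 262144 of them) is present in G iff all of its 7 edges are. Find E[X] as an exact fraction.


K_8 has 8^{8 − 2} = 262144 labelled spanning trees.
For each such spanning tree H, let X_H = 1 if all 7 edges of H are present in G. Then P[X_H = 1] = p^{7} = (3/4)^{7} = 2187/16384.
By linearity: E[X] = Σ_H E[X_H] = 262144 · p^{7} = 262144 · 2187/16384 = 34992.
Numerically: E[X] ≈ 34992.

E[X] = 262144 · (3/4)^{7} = 34992 ≈ 34992.


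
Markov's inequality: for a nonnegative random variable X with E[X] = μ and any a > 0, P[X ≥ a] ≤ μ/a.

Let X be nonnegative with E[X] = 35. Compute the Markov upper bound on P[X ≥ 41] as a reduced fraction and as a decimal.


μ = E[X] = 35, a = 41.
Markov: P[X ≥ 41] ≤ μ/a = (35)/41 = 35/41.
Numerically: ≈ 0.8537.
(Since a = 41 > μ = 35.0000, the bound 35/41 is < 1 and informative.)

P[X ≥ 41] ≤ 35/41 ≈ 0.8537.


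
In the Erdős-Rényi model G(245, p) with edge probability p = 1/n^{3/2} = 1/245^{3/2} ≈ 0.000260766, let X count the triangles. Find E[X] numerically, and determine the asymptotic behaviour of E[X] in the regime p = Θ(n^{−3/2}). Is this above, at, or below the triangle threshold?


Number of potential triangles: C(245, 3) = 2421090.
Each occurs with probability p³ ≈ (0.000260766)³ ≈ 1.77317917e-11.
By linearity: E[X] = C(245, 3)·p³ ≈ 2421090 · 1.77317917e-11 ≈ 0.000043.
Since α = 3/2 > 1, p = c/n^{3/2} = o(1/n) is below the triangle threshold p ~ 1/n. Asymptotically E[X] ~ (c³/6)·n^{3(1−α)} = (1³/6)·n^{-1.5} → 0, so by Markov's inequality G has no triangles w.h.p.

E[X] ≈ 0.000043; in regime p = Θ(1/n^{3/2}) E[X] tends to 0 (below the triangle threshold p ~ 1/n).


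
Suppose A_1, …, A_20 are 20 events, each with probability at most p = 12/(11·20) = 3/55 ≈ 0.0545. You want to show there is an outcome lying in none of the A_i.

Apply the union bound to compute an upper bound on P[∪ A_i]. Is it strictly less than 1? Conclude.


Union bound: P[∪_{i=1}^{20} A_i] ≤ Σ_i P[A_i] ≤ 20·p = 20·(3/55) = 12/11.
Numerically: 12/11 ≈ 1.0909.
Is 12/11 < 1? NO.
Since the bound 12/11 is ≥ 1, the union bound is uninformative here; it does NOT by itself certify existence.

20·p = 12/11 ≈ 1.0909; existence NOT certified by the union bound.


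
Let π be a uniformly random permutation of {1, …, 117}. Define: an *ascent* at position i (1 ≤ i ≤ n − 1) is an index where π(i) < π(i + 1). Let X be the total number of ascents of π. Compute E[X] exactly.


Write X = Σ X_I over i = 1, …, 116, with X_I the indicator of one ascent.
There are 116 indicators.
For each fixed i, the pair (π(i), π(i+1)) is a uniformly random ordered pair of distinct values from {1, …, 117}; by symmetry P[π(i) < π(i+1)] = 1/2.
By linearity: E[X] = 116 · (1/2) = (117 − 1) · (1/2) = 58 ≈ 58.000000.

E[X] = 58 = 58.000000.


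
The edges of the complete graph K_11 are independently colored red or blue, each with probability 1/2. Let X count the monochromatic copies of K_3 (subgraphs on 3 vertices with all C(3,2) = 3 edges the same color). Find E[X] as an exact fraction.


Let X = Σ_S X_S over the C(11, 3) = 165 subsets S of size 3, where X_S = 1 if the K_3 on S is monochromatic.
For a fixed S, the K_3 on S has C(3, 2) = 3 edges. P[all 3 edges red] = (1/2)^3, and likewise for blue, so P[monochromatic] = 2·(1/2)^3 = 2^{1 − 3} = 1/4.
Summing: E[X] = C(11, 3) · 2^{1 − 3} = 165 · 1/4 = 165/4.
Numerically: E[X] ≈ 41.250000.

E[X] = C(11,3)·2^(1−C(3,2)) = 165/4 ≈ 41.250000.


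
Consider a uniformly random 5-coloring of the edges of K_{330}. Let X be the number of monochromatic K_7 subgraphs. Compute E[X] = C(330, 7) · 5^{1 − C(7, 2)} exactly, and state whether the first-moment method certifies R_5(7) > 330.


E[X] = C(330, 7) · 5^{1 − 21} = 79313455049400 · 5^{−20} = 79313455049400/95367431640625.
As a reduced fraction: E[X] = 3172538201976/3814697265625 ≈ 0.831662.
Is E[X] < 1? YES.
Since E[X] < 1, there exists a 5-coloring of K_{330} with no monochromatic K_7; hence R_5(7) > 330.

E[X] = 3172538201976/3814697265625 ≈ 0.831662; E[X] < 1, so R_5(7) > 330.


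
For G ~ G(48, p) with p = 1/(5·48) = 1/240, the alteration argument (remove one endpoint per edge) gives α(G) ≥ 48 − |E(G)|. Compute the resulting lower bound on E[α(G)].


E[|E(G)|] = C(48, 2)·p = 1128 · (1/240) = 47/10.
E[α(G)] ≥ n − E[|E(G)|] = 48 − 47/10 = 433/10.
Numerically: ≈ 43.300000.
(This is only a lower bound; the true E[α(G)] may be larger.)

E[α(G)] ≥ 433/10 ≈ 43.300000.


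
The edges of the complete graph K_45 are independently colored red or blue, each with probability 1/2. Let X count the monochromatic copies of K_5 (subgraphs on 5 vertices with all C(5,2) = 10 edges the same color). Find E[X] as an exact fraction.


Let X = Σ_S X_S over the C(45, 5) = 1221759 subsets S of size 5, where X_S = 1 if the K_5 on S is monochromatic.
For a fixed S, the K_5 on S has C(5, 2) = 10 edges. P[all 10 edges red] = (1/2)^10, and likewise for blue, so P[monochromatic] = 2·(1/2)^10 = 2^{1 − 10} = 1/512.
By linearity: E[X] = C(45, 5) · 2^{1 − 10} = 1221759 · 1/512 = 1221759/512.
Numerically: E[X] ≈ 2386.248.

E[X] = C(45,5)·2^(1−C(5,2)) = 1221759/512 ≈ 2386.248.


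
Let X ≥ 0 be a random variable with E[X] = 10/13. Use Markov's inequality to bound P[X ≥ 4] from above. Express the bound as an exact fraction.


μ = E[X] = 10/13, a = 4.
Markov: P[X ≥ 4] ≤ μ/a = (10/13)/4 = 5/26.
Numerically: ≈ 0.1923.
(Since a = 4 > μ = 0.7692, the bound 5/26 is < 1 and informative.)

P[X ≥ 4] ≤ 5/26 ≈ 0.1923.


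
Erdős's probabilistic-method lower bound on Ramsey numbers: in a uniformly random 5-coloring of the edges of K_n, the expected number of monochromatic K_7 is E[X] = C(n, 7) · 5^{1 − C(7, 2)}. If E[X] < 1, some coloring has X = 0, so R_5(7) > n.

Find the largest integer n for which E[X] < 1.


We need C(n, 7) · 5^{1 − 21} < 1, i.e. C(n, 7) < 5^{21 − 1} = 95367431640625.
Check values of n near the boundary:
  n = 334: C(334, 7) = 86359460961576; 86359460961576 < 95367431640625? YES
  n = 335: C(335, 7) = 88202498238195; 88202498238195 < 95367431640625? YES
  n = 336: C(336, 7) = 90079147136880; 90079147136880 < 95367431640625? YES
  n = 337: C(337, 7) = 91989916924632; 91989916924632 < 95367431640625? YES
  n = 338: C(338, 7) = 93935323022736; 93935323022736 < 95367431640625? YES
  n = 339: C(339, 7) = 95915887062372; 95915887062372 < 95367431640625? NO
  n = 340: C(340, 7) = 97932136940560; 97932136940560 < 95367431640625? NO
The largest n with C(n, 7) < 95367431640625 is n = 338 (where E[X] = 93935323022736/95367431640625 ≈ 0.9850). Hence R_5(7) > 338, i.e. R_5(7) ≥ 339.

Largest n = 338; hence R_5(7) > 338.


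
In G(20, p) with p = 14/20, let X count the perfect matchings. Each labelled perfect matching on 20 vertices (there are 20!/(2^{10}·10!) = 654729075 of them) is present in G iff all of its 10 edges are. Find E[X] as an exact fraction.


K_20 has 20!/(2^{10}·10!) = 654729075 labelled perfect matchings.
For each such perfect matching H, let X_H = 1 if all 10 edges of H are present in G. Then P[X_H = 1] = p^{10} = (7/10)^{10} = 282475249/10000000000.
By linearity: E[X] = Σ_H E[X_H] = 654729075 · p^{10} = 654729075 · 282475249/10000000000 = 7397790339526587/400000000.
Numerically: E[X] ≈ 1.849e+07.

E[X] = 654729075 · (7/10)^{10} = 7397790339526587/400000000 ≈ 1.849e+07.


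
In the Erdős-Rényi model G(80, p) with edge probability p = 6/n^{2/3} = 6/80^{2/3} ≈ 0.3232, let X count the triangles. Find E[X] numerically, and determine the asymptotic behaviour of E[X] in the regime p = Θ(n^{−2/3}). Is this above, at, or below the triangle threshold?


Number of potential triangles: C(80, 3) = 82160.
Each occurs with probability p³ ≈ (0.3232)³ ≈ 3.375000e-02.
By linearity: E[X] = C(80, 3)·p³ ≈ 82160 · 3.375000e-02 ≈ 2772.9000.
Since α = 2/3 < 1, p = c/n^{2/3} ≫ 1/n is above the triangle threshold p ~ 1/n. Asymptotically E[X] ~ (c³/6)·n^{3(1−α)} = (6³/6)·n^{1} → ∞; triangles are abundant w.h.p.

E[X] ≈ 2772.9000; in regime p = Θ(1/n^{2/3}) E[X] diverges (above the triangle threshold p ~ 1/n).


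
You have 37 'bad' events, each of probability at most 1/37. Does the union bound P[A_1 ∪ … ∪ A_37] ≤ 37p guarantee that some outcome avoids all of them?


Union bound: P[∪_{i=1}^{37} A_i] ≤ Σ_i P[A_i] ≤ 37·p = 37·(1/37) = 1.
Numerically: 1 ≈ 1.000000.
Is 1 < 1? NO.
Since the bound 1 is ≥ 1, the union bound is uninformative here; it does NOT by itself certify existence.

37·p = 1 ≈ 1.000000; existence NOT certified by the union bound.


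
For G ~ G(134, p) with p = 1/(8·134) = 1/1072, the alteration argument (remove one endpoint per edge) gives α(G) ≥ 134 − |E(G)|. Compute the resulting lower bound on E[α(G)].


E[|E(G)|] = C(134, 2)·p = 8911 · (1/1072) = 133/16.
E[α(G)] ≥ n − E[|E(G)|] = 134 − 133/16 = 2011/16.
Numerically: ≈ 125.687500.
(This is only a lower bound; the true E[α(G)] may be larger.)

E[α(G)] ≥ 2011/16 ≈ 125.687500.


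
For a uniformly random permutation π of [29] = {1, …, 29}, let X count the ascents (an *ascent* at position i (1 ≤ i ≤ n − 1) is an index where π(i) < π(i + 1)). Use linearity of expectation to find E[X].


Write X = Σ X_I over i = 1, …, 28, with X_I the indicator of one ascent.
There are 28 indicators.
For each fixed i, the pair (π(i), π(i+1)) is a uniformly random ordered pair of distinct values from {1, …, 29}; by symmetry P[π(i) < π(i+1)] = 1/2.
By linearity: E[X] = 28 · (1/2) = (29 − 1) · (1/2) = 14 ≈ 14.000.

E[X] = 14 = 14.000.


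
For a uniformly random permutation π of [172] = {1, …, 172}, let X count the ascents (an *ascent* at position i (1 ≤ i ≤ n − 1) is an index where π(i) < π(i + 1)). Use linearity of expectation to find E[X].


Write X = Σ X_I over i = 1, …, 171, with X_I the indicator of one ascent.
There are 171 indicators.
For each fixed i, the pair (π(i), π(i+1)) is a uniformly random ordered pair of distinct values from {1, …, 172}; by symmetry P[π(i) < π(i+1)] = 1/2.
By linearity: E[X] = 171 · (1/2) = (172 − 1) · (1/2) = 171/2 ≈ 85.50000.

E[X] = 171/2 = 85.50000.


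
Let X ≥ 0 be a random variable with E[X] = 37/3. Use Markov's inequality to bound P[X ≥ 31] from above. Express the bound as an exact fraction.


μ = E[X] = 37/3, a = 31.
Markov: P[X ≥ 31] ≤ μ/a = (37/3)/31 = 37/93.
Numerically: ≈ 0.397849.
(Since a = 31 > μ = 12.333333, the bound 37/93 is < 1 and informative.)

P[X ≥ 31] ≤ 37/93 ≈ 0.397849.


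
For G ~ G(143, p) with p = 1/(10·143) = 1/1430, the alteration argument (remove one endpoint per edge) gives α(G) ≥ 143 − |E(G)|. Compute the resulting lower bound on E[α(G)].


E[|E(G)|] = C(143, 2)·p = 10153 · (1/1430) = 71/10.
E[α(G)] ≥ n − E[|E(G)|] = 143 − 71/10 = 1359/10.
Numerically: ≈ 135.900.
(This is only a lower bound; the true E[α(G)] may be larger.)

E[α(G)] ≥ 1359/10 ≈ 135.900.


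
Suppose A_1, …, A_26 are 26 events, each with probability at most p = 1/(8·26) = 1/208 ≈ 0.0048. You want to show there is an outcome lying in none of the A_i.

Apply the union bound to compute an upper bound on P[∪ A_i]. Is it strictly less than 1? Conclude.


Union bound: P[∪_{i=1}^{26} A_i] ≤ Σ_i P[A_i] ≤ 26·p = 26·(1/208) = 1/8.
Numerically: 1/8 ≈ 0.1250.
Is 1/8 < 1? YES.
Since P[∪ A_i] ≤ 1/8 < 1, the complement has P[∩ A_i^c] ≥ 1 − 1/8 = 7/8 > 0, so some outcome avoids every A_i.

26·p = 1/8 ≈ 0.1250; existence CERTIFIED by the union bound.


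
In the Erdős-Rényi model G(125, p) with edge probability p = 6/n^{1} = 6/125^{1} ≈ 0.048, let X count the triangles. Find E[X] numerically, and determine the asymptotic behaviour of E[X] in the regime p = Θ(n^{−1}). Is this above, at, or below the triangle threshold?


Number of potential triangles: C(125, 3) = 317750.
Each occurs with probability p³ ≈ (0.048)³ ≈ 1.1059200e-04.
By linearity: E[X] = C(125, 3)·p³ ≈ 317750 · 1.1059200e-04 ≈ 35.14061.
Here α = 1, so p = 6/n is exactly at the triangle threshold p ~ 1/n. Asymptotically E[X] → c³/6 = 6³/6 = 36 ≈ 36.00000, a bounded constant. In this regime the triangle count is asymptotically Poisson(c³/6).

E[X] ≈ 35.14061; in regime p = Θ(1/n^{1}) E[X] stays bounded (at the triangle threshold p ~ 1/n).


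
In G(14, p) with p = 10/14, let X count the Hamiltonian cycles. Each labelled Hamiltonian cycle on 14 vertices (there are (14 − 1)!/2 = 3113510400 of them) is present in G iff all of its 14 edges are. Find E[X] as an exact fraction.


K_14 has (14 − 1)!/2 = 3113510400 labelled Hamiltonian cycles.
For each such Hamiltonian cycle H, let X_H = 1 if all 14 edges of H are present in G. Then P[X_H = 1] = p^{14} = (5/7)^{14} = 6103515625/678223072849.
By linearity of expectation: E[X] = Σ_H E[X_H] = 3113510400 · p^{14} = 3113510400 · 6103515625/678223072849 = 2714765625000000000/96889010407.
Numerically: E[X] ≈ 2.8019e+07.

E[X] = 3113510400 · (5/7)^{14} = 2714765625000000000/96889010407 ≈ 2.8019e+07.


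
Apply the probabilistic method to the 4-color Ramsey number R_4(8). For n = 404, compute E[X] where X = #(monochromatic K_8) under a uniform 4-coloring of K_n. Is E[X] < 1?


E[X] = C(404, 8) · 4^{1 − 28} = 16415071523485570 · 4^{−27} = 16415071523485570/18014398509481984.
As a reduced fraction: E[X] = 8207535761742785/9007199254740992 ≈ 0.911220.
Is E[X] < 1? YES.
Since E[X] < 1, there exists a 4-coloring of K_{404} with no monochromatic K_8; hence R_4(8) > 404.

E[X] = 8207535761742785/9007199254740992 ≈ 0.911220; E[X] < 1, so R_4(8) > 404.


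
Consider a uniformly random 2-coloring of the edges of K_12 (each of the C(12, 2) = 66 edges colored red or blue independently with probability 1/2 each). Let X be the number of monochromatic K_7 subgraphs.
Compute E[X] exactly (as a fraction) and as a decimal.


Let X = Σ_S X_S over the C(12, 7) = 792 subsets S of size 7, where X_S = 1 if the K_7 on S is monochromatic.
For a fixed S, the K_7 on S has C(7, 2) = 21 edges. P[all 21 edges red] = (1/2)^21, and likewise for blue, so P[monochromatic] = 2·(1/2)^21 = 2^{1 − 21} = 1/1048576.
By linearity of expectation: E[X] = C(12, 7) · 2^{1 − 21} = 792 · 1/1048576 = 99/131072.
Numerically: E[X] ≈ 0.001.

E[X] = C(12,7)·2^(1−C(7,2)) = 99/131072 ≈ 0.001.


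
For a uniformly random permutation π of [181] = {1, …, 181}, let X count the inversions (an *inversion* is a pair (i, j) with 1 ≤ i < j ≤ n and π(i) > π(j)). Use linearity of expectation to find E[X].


Write X = Σ X_I over the C(181, 2) = 16290 pairs i < j, with X_I the indicator of one inversion.
There are 16290 indicators.
For each fixed pair i < j, the values π(i) and π(j) are two distinct elements of {1, …, 181} in uniformly random order; by symmetry P[π(i) > π(j)] = 1/2.
By linearity: E[X] = 16290 · (1/2) = C(181, 2) · (1/2) = 16290/2 = 8145 ≈ 8145.00000.

E[X] = 8145 = 8145.00000.


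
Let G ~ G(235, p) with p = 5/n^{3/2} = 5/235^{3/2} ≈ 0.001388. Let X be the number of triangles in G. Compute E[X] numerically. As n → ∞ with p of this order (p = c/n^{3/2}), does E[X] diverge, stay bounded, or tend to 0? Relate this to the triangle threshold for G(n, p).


Number of potential triangles: C(235, 3) = 2135445.
Each occurs with probability p³ ≈ (0.001388)³ ≈ 2.673650e-09.
By linearity: E[X] = C(235, 3)·p³ ≈ 2135445 · 2.673650e-09 ≈ 0.0057.
Since α = 3/2 > 1, p = c/n^{3/2} = o(1/n) is below the triangle threshold p ~ 1/n. Asymptotically E[X] ~ (c³/6)·n^{3(1−α)} = (5³/6)·n^{-1.5} → 0, so by Markov's inequality G has no triangles w.h.p.

E[X] ≈ 0.0057; in regime p = Θ(1/n^{3/2}) E[X] tends to 0 (below the triangle threshold p ~ 1/n).


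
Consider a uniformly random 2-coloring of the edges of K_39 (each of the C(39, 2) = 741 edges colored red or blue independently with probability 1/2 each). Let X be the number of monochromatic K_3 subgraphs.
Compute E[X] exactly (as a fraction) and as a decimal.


Let X = Σ_S X_S over the C(39, 3) = 9139 subsets S of size 3, where X_S = 1 if the K_3 on S is monochromatic.
For a fixed S, the K_3 on S has C(3, 2) = 3 edges. P[all 3 edges red] = (1/2)^3, and likewise for blue, so P[monochromatic] = 2·(1/2)^3 = 2^{1 − 3} = 1/4.
Summing: E[X] = C(39, 3) · 2^{1 − 3} = 9139 · 1/4 = 9139/4.
Numerically: E[X] ≈ 2284.750.

E[X] = C(39,3)·2^(1−C(3,2)) = 9139/4 ≈ 2284.750.


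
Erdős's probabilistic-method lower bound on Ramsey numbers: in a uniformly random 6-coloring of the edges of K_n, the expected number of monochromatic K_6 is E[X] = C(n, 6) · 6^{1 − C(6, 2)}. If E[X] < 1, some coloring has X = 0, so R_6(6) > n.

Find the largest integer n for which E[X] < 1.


We need C(n, 6) · 6^{1 − 15} < 1, i.e. C(n, 6) < 6^{15 − 1} = 78364164096.
Check values of n near the boundary:
  n = 195: C(195, 6) = 70656049360; 70656049360 < 78364164096? YES
  n = 196: C(196, 6) = 72887293024; 72887293024 < 78364164096? YES
  n = 197: C(197, 6) = 75176946208; 75176946208 < 78364164096? YES
  n = 198: C(198, 6) = 77526225777; 77526225777 < 78364164096? YES
  n = 199: C(199, 6) = 79936367511; 79936367511 < 78364164096? NO
  n = 200: C(200, 6) = 82408626300; 82408626300 < 78364164096? NO
The largest n with C(n, 6) < 78364164096 is n = 198 (where E[X] = 25842075259/26121388032 ≈ 0.9893). Hence R_6(6) > 198, i.e. R_6(6) ≥ 199.

Largest n = 198; hence R_6(6) > 198.


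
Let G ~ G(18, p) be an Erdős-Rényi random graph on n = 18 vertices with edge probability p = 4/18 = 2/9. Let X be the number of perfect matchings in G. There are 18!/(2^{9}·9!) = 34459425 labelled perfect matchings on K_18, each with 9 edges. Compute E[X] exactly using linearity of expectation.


K_18 has 18!/(2^{9}·9!) = 34459425 labelled perfect matchings.
For each such perfect matching H, let X_H = 1 if all 9 edges of H are present in G. Then P[X_H = 1] = p^{9} = (2/9)^{9} = 512/387420489.
By linearity of expectation: E[X] = Σ_H E[X_H] = 34459425 · p^{9} = 34459425 · 512/387420489 = 217817600/4782969.
Numerically: E[X] ≈ 45.5402.

E[X] = 34459425 · (2/9)^{9} = 217817600/4782969 ≈ 45.5402.


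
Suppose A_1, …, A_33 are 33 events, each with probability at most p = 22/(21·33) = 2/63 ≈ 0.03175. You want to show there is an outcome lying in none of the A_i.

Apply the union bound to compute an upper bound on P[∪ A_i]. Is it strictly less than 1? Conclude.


Union bound: P[∪_{i=1}^{33} A_i] ≤ Σ_i P[A_i] ≤ 33·p = 33·(2/63) = 22/21.
Numerically: 22/21 ≈ 1.04762.
Is 22/21 < 1? NO.
Since the bound 22/21 is ≥ 1, the union bound is uninformative here; it does NOT by itself certify existence.

33·p = 22/21 ≈ 1.04762; existence NOT certified by the union bound.


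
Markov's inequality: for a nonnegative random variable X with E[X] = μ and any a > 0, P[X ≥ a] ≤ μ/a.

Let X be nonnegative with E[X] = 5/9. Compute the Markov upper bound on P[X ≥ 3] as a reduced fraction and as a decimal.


μ = E[X] = 5/9, a = 3.
Markov: P[X ≥ 3] ≤ μ/a = (5/9)/3 = 5/27.
Numerically: ≈ 0.1852.
(Since a = 3 > μ = 0.5556, the bound 5/27 is < 1 and informative.)

P[X ≥ 3] ≤ 5/27 ≈ 0.1852.


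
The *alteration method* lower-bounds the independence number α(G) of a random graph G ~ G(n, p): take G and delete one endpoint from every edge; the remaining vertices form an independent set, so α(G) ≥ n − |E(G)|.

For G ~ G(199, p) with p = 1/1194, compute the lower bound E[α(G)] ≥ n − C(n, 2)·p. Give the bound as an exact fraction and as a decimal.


E[|E(G)|] = C(199, 2)·p = 19701 · (1/1194) = 33/2.
E[α(G)] ≥ n − E[|E(G)|] = 199 − 33/2 = 365/2.
Numerically: ≈ 182.500.
(This is only a lower bound; the true E[α(G)] may be larger.)

E[α(G)] ≥ 365/2 ≈ 182.500.


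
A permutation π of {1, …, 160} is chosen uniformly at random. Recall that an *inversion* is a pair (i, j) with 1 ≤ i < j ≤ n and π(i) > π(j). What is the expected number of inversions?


Write X = Σ X_I over the C(160, 2) = 12720 pairs i < j, with X_I the indicator of one inversion.
There are 12720 indicators.
For each fixed pair i < j, the values π(i) and π(j) are two distinct elements of {1, …, 160} in uniformly random order; by symmetry P[π(i) > π(j)] = 1/2.
By linearity: E[X] = 12720 · (1/2) = C(160, 2) · (1/2) = 12720/2 = 6360 ≈ 6360.000.

E[X] = 6360 = 6360.000.


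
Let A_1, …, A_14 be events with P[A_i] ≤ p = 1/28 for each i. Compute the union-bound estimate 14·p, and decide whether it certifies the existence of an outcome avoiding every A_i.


Union bound: P[∪_{i=1}^{14} A_i] ≤ Σ_i P[A_i] ≤ 14·p = 14·(1/28) = 1/2.
Numerically: 1/2 ≈ 0.5000000.
Is 1/2 < 1? YES.
Since P[∪ A_i] ≤ 1/2 < 1, the complement has P[∩ A_i^c] ≥ 1 − 1/2 = 1/2 > 0, so some outcome avoids every A_i.

14·p = 1/2 ≈ 0.5000000; existence CERTIFIED by the union bound.


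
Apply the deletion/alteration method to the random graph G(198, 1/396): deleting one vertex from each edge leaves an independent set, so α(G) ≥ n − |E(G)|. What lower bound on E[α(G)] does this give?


E[|E(G)|] = C(198, 2)·p = 19503 · (1/396) = 197/4.
E[α(G)] ≥ n − E[|E(G)|] = 198 − 197/4 = 595/4.
Numerically: ≈ 148.7500.
(This is only a lower bound; the true E[α(G)] may be larger.)

E[α(G)] ≥ 595/4 ≈ 148.7500.


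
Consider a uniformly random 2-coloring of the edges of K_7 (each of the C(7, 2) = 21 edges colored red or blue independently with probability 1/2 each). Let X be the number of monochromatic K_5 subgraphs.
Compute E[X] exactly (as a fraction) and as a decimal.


Let X = Σ_S X_S over the C(7, 5) = 21 subsets S of size 5, where X_S = 1 if the K_5 on S is monochromatic.
For a fixed S, the K_5 on S has C(5, 2) = 10 edges. P[all 10 edges red] = (1/2)^10, and likewise for blue, so P[monochromatic] = 2·(1/2)^10 = 2^{1 − 10} = 1/512.
Summing: E[X] = C(7, 5) · 2^{1 − 10} = 21 · 1/512 = 21/512.
Numerically: E[X] ≈ 0.04102.

E[X] = C(7,5)·2^(1−C(5,2)) = 21/512 ≈ 0.04102.


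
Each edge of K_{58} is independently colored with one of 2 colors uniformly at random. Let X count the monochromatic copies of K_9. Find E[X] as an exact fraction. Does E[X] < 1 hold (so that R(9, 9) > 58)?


E[X] = C(58, 9) · 2^{1 − 36} = 10648873950 · 2^{−35} = 10648873950/34359738368.
As a reduced fraction: E[X] = 5324436975/17179869184 ≈ 0.30992.
Is E[X] < 1? YES.
Since E[X] < 1, there exists a 2-coloring of K_{58} with no monochromatic K_9; hence R(9, 9) > 58.

E[X] = 5324436975/17179869184 ≈ 0.30992; E[X] < 1, so R(9, 9) > 58.


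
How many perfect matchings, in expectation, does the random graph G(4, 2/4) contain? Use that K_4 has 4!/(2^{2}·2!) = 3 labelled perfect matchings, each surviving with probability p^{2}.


K_4 has 4!/(2^{2}·2!) = 3 labelled perfect matchings.
For each such perfect matching H, let X_H = 1 if all 2 edges of H are present in G. Then P[X_H = 1] = p^{2} = (1/2)^{2} = 1/4.
Summing the indicators: E[X] = Σ_H E[X_H] = 3 · p^{2} = 3 · 1/4 = 3/4.
Numerically: E[X] ≈ 0.75.

E[X] = 3 · (1/2)^{2} = 3/4 ≈ 0.75.


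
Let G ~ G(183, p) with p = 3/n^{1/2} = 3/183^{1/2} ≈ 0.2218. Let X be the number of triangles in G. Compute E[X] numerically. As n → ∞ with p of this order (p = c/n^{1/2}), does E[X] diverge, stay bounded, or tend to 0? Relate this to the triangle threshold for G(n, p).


Number of potential triangles: C(183, 3) = 1004731.
Each occurs with probability p³ ≈ (0.2218)³ ≈ 1.090654e-02.
By linearity: E[X] = C(183, 3)·p³ ≈ 1004731 · 1.090654e-02 ≈ 10958.1422.
Since α = 1/2 < 1, p = c/n^{1/2} ≫ 1/n is above the triangle threshold p ~ 1/n. Asymptotically E[X] ~ (c³/6)·n^{3(1−α)} = (3³/6)·n^{1.5} → ∞; triangles are abundant w.h.p.

E[X] ≈ 10958.1422; in regime p = Θ(1/n^{1/2}) E[X] diverges (above the triangle threshold p ~ 1/n).


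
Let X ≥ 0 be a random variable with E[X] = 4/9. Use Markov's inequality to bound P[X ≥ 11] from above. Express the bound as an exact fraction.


μ = E[X] = 4/9, a = 11.
Markov: P[X ≥ 11] ≤ μ/a = (4/9)/11 = 4/99.
Numerically: ≈ 0.04040.
(Since a = 11 > μ = 0.44444, the bound 4/99 is < 1 and informative.)

P[X ≥ 11] ≤ 4/99 ≈ 0.04040.


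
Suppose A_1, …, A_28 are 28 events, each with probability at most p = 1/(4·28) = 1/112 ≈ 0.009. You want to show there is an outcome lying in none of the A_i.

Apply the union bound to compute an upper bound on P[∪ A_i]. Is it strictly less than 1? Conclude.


Union bound: P[∪_{i=1}^{28} A_i] ≤ Σ_i P[A_i] ≤ 28·p = 28·(1/112) = 1/4.
Numerically: 1/4 ≈ 0.250.
Is 1/4 < 1? YES.
Since P[∪ A_i] ≤ 1/4 < 1, the complement has P[∩ A_i^c] ≥ 1 − 1/4 = 3/4 > 0, so some outcome avoids every A_i.

28·p = 1/4 ≈ 0.250; existence CERTIFIED by the union bound.


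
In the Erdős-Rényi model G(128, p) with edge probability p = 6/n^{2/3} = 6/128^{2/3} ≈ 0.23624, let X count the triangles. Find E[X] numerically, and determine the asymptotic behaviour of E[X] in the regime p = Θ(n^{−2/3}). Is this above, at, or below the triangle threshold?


Number of potential triangles: C(128, 3) = 341376.
Each occurs with probability p³ ≈ (0.23624)³ ≈ 1.3183594e-02.
By linearity: E[X] = C(128, 3)·p³ ≈ 341376 · 1.3183594e-02 ≈ 4500.56250.
Since α = 2/3 < 1, p = c/n^{2/3} ≫ 1/n is above the triangle threshold p ~ 1/n. Asymptotically E[X] ~ (c³/6)·n^{3(1−α)} = (6³/6)·n^{1} → ∞; triangles are abundant w.h.p.

E[X] ≈ 4500.56250; in regime p = Θ(1/n^{2/3}) E[X] diverges (above the triangle threshold p ~ 1/n).


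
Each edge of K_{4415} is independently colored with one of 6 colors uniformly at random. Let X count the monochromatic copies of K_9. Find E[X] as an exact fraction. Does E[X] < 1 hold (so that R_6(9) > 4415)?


E[X] = C(4415, 9) · 6^{1 − 36} = 1742086910069196051229123255 · 6^{−35} = 1742086910069196051229123255/1719070799748422591028658176.
As a reduced fraction: E[X] = 1742086910069196051229123255/1719070799748422591028658176 ≈ 1.01339.
Is E[X] < 1? NO.
Since E[X] ≥ 1, the first-moment bound is inconclusive at n = 4415; it does NOT by itself certify R_6(9) > 4415.

E[X] = 1742086910069196051229123255/1719070799748422591028658176 ≈ 1.01339; E[X] ≥ 1; first-moment method inconclusive here.


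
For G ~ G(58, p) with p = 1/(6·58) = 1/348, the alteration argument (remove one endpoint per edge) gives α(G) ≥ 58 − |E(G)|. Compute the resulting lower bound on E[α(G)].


E[|E(G)|] = C(58, 2)·p = 1653 · (1/348) = 19/4.
E[α(G)] ≥ n − E[|E(G)|] = 58 − 19/4 = 213/4.
Numerically: ≈ 53.250000.
(This is only a lower bound; the true E[α(G)] may be larger.)

E[α(G)] ≥ 213/4 ≈ 53.250000.


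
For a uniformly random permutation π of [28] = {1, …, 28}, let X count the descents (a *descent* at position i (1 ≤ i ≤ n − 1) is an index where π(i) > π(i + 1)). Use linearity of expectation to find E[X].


Write X = Σ X_I over i = 1, …, 27, with X_I the indicator of one descent.
There are 27 indicators.
For each fixed i, the pair (π(i), π(i+1)) is a uniformly random ordered pair of distinct values from {1, …, 28}; by symmetry P[π(i) > π(i+1)] = 1/2.
By linearity: E[X] = 27 · (1/2) = (28 − 1) · (1/2) = 27/2 ≈ 13.5000.

E[X] = 27/2 = 13.5000.


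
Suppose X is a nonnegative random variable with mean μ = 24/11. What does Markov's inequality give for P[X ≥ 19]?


μ = E[X] = 24/11, a = 19.
Markov: P[X ≥ 19] ≤ μ/a = (24/11)/19 = 24/209.
Numerically: ≈ 0.115.
(Since a = 19 > μ = 2.182, the bound 24/209 is < 1 and informative.)

P[X ≥ 19] ≤ 24/209 ≈ 0.115.


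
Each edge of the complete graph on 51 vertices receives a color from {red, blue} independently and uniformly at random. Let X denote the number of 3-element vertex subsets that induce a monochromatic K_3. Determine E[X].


Let X = Σ_S X_S over the C(51, 3) = 20825 subsets S of size 3, where X_S = 1 if the K_3 on S is monochromatic.
For a fixed S, the K_3 on S has C(3, 2) = 3 edges. P[all 3 edges red] = (1/2)^3, and likewise for blue, so P[monochromatic] = 2·(1/2)^3 = 2^{1 − 3} = 1/4.
By linearity of expectation: E[X] = C(51, 3) · 2^{1 − 3} = 20825 · 1/4 = 20825/4.
Numerically: E[X] ≈ 5206.25000.

E[X] = C(51,3)·2^(1−C(3,2)) = 20825/4 ≈ 5206.25000.


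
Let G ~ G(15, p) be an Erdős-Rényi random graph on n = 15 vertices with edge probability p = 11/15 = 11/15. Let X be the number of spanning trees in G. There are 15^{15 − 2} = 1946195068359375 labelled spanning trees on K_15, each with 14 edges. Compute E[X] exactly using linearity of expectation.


K_15 has 15^{15 − 2} = 1946195068359375 labelled spanning trees.
For each such spanning tree H, let X_H = 1 if all 14 edges of H are present in G. Then P[X_H = 1] = p^{14} = (11/15)^{14} = 379749833583241/29192926025390625.
By linearity: E[X] = Σ_H E[X_H] = 1946195068359375 · p^{14} = 1946195068359375 · 379749833583241/29192926025390625 = 379749833583241/15.
Numerically: E[X] ≈ 2.5317e+13.

E[X] = 1946195068359375 · (11/15)^{14} = 379749833583241/15 ≈ 2.5317e+13.


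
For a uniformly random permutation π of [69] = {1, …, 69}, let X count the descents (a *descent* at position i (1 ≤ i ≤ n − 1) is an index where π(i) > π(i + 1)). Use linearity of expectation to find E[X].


Write X = Σ X_I over i = 1, …, 68, with X_I the indicator of one descent.
There are 68 indicators.
For each fixed i, the pair (π(i), π(i+1)) is a uniformly random ordered pair of distinct values from {1, …, 69}; by symmetry P[π(i) > π(i+1)] = 1/2.
By linearity: E[X] = 68 · (1/2) = (69 − 1) · (1/2) = 34 ≈ 34.0000.

E[X] = 34 = 34.0000.


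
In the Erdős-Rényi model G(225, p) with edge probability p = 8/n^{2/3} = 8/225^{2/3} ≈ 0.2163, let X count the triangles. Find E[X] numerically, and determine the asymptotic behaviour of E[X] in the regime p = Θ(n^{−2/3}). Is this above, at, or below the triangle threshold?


Number of potential triangles: C(225, 3) = 1873200.
Each occurs with probability p³ ≈ (0.2163)³ ≈ 1.011358e-02.
By linearity: E[X] = C(225, 3)·p³ ≈ 1873200 · 1.011358e-02 ≈ 18944.7585.
Since α = 2/3 < 1, p = c/n^{2/3} ≫ 1/n is above the triangle threshold p ~ 1/n. Asymptotically E[X] ~ (c³/6)·n^{3(1−α)} = (8³/6)·n^{1} → ∞; triangles are abundant w.h.p.

E[X] ≈ 18944.7585; in regime p = Θ(1/n^{2/3}) E[X] diverges (above the triangle threshold p ~ 1/n).


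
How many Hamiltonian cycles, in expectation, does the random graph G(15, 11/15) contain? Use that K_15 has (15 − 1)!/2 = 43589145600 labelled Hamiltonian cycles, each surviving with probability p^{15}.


K_15 has (15 − 1)!/2 = 43589145600 labelled Hamiltonian cycles.
For each such Hamiltonian cycle H, let X_H = 1 if all 15 edges of H are present in G. Then P[X_H = 1] = p^{15} = (11/15)^{15} = 4177248169415651/437893890380859375.
By linearity of expectation: E[X] = Σ_H E[X_H] = 43589145600 · p^{15} = 43589145600 · 4177248169415651/437893890380859375 = 29972457393249757754368/72081298828125.
Numerically: E[X] ≈ 4.1581e+08.

E[X] = 43589145600 · (11/15)^{15} = 29972457393249757754368/72081298828125 ≈ 4.1581e+08.


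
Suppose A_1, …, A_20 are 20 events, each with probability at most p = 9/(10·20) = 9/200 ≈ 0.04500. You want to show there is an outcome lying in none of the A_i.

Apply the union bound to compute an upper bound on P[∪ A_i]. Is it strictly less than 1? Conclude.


Union bound: P[∪_{i=1}^{20} A_i] ≤ Σ_i P[A_i] ≤ 20·p = 20·(9/200) = 9/10.
Numerically: 9/10 ≈ 0.90000.
Is 9/10 < 1? YES.
Since P[∪ A_i] ≤ 9/10 < 1, the complement has P[∩ A_i^c] ≥ 1 − 9/10 = 1/10 > 0, so some outcome avoids every A_i.

20·p = 9/10 ≈ 0.90000; existence CERTIFIED by the union bound.


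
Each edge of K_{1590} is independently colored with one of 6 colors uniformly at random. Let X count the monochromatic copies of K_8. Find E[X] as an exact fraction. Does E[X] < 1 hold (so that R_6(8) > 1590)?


E[X] = C(1590, 8) · 6^{1 − 28} = 995397314198933813310 · 6^{−27} = 995397314198933813310/1023490369077469249536.
As a reduced fraction: E[X] = 55299850788829656295/56860576059859402752 ≈ 0.9725517.
Is E[X] < 1? YES.
Since E[X] < 1, there exists a 6-coloring of K_{1590} with no monochromatic K_8; hence R_6(8) > 1590.

E[X] = 55299850788829656295/56860576059859402752 ≈ 0.9725517; E[X] < 1, so R_6(8) > 1590.


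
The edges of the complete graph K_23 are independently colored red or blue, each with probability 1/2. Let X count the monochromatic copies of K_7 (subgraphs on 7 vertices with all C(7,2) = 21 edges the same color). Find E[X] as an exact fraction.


Let X = Σ_S X_S over the C(23, 7) = 245157 subsets S of size 7, where X_S = 1 if the K_7 on S is monochromatic.
For a fixed S, the K_7 on S has C(7, 2) = 21 edges. P[all 21 edges red] = (1/2)^21, and likewise for blue, so P[monochromatic] = 2·(1/2)^21 = 2^{1 − 21} = 1/1048576.
By linearity: E[X] = C(23, 7) · 2^{1 − 21} = 245157 · 1/1048576 = 245157/1048576.
Numerically: E[X] ≈ 0.233800.

E[X] = C(23,7)·2^(1−C(7,2)) = 245157/1048576 ≈ 0.233800.


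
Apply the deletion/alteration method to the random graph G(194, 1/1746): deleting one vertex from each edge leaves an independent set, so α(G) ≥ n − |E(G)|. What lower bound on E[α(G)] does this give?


E[|E(G)|] = C(194, 2)·p = 18721 · (1/1746) = 193/18.
E[α(G)] ≥ n − E[|E(G)|] = 194 − 193/18 = 3299/18.
Numerically: ≈ 183.27778.
(This is only a lower bound; the true E[α(G)] may be larger.)

E[α(G)] ≥ 3299/18 ≈ 183.27778.


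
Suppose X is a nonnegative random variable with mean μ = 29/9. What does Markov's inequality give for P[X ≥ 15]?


μ = E[X] = 29/9, a = 15.
Markov: P[X ≥ 15] ≤ μ/a = (29/9)/15 = 29/135.
Numerically: ≈ 0.21481.
(Since a = 15 > μ = 3.22222, the bound 29/135 is < 1 and informative.)

P[X ≥ 15] ≤ 29/135 ≈ 0.21481.


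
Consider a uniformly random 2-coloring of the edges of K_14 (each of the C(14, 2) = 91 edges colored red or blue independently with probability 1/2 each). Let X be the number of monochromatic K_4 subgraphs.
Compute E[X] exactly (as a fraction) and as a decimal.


Let X = Σ_S X_S over the C(14, 4) = 1001 subsets S of size 4, where X_S = 1 if the K_4 on S is monochromatic.
For a fixed S, the K_4 on S has C(4, 2) = 6 edges. P[all 6 edges red] = (1/2)^6, and likewise for blue, so P[monochromatic] = 2·(1/2)^6 = 2^{1 − 6} = 1/32.
By linearity of expectation: E[X] = C(14, 4) · 2^{1 − 6} = 1001 · 1/32 = 1001/32.
Numerically: E[X] ≈ 31.2812.

E[X] = C(14,4)·2^(1−C(4,2)) = 1001/32 ≈ 31.2812.


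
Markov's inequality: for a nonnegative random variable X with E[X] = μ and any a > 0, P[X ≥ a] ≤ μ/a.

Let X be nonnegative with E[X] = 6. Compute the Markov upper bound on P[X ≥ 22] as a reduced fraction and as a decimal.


μ = E[X] = 6, a = 22.
Markov: P[X ≥ 22] ≤ μ/a = (6)/22 = 3/11.
Numerically: ≈ 0.27273.
(Since a = 22 > μ = 6.00000, the bound 3/11 is < 1 and informative.)

P[X ≥ 22] ≤ 3/11 ≈ 0.27273.


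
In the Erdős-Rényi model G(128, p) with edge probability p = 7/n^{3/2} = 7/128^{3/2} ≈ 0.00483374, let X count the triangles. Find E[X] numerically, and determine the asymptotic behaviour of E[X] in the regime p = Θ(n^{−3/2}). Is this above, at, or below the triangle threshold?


Number of potential triangles: C(128, 3) = 341376.
Each occurs with probability p³ ≈ (0.00483374)³ ≈ 1.12940383e-07.
By linearity: E[X] = C(128, 3)·p³ ≈ 341376 · 1.12940383e-07 ≈ 0.038555.
Since α = 3/2 > 1, p = c/n^{3/2} = o(1/n) is below the triangle threshold p ~ 1/n. Asymptotically E[X] ~ (c³/6)·n^{3(1−α)} = (7³/6)·n^{-1.5} → 0, so by Markov's inequality G has no triangles w.h.p.

E[X] ≈ 0.038555; in regime p = Θ(1/n^{3/2}) E[X] tends to 0 (below the triangle threshold p ~ 1/n).
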